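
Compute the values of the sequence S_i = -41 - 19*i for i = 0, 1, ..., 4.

This is an arithmetic sequence.
i=0: S_0 = -41 + -19*0 = -41
i=1: S_1 = -41 + -19*1 = -60
i=2: S_2 = -41 + -19*2 = -79
i=3: S_3 = -41 + -19*3 = -98
i=4: S_4 = -41 + -19*4 = -117
The first 5 terms are: [-41, -60, -79, -98, -117]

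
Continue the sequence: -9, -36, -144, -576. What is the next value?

Ratios: -36 / -9 = 4.0
This is a geometric sequence with common ratio r = 4.
Next term = -576 * 4 = -2304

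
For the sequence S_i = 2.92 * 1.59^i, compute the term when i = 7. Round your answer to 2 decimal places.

S_7 = 2.92 * 1.59^7 ≈ 2.92 * 25.6909 ≈ 75.02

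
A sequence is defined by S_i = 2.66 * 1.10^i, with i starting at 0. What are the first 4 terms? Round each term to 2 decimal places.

This is a geometric sequence.
i=0: S_0 = 2.66 * 1.1^0 = 2.66
i=1: S_1 = 2.66 * 1.1^1 ≈ 2.93
i=2: S_2 = 2.66 * 1.1^2 ≈ 3.22
i=3: S_3 = 2.66 * 1.1^3 ≈ 3.54
The first 4 terms are: [2.66, 2.93, 3.22, 3.54]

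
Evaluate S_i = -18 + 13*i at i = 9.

S_9 = -18 + 13*9 = -18 + 117 = 99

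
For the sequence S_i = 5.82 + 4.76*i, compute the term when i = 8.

S_8 = 5.82 + 4.76*8 = 5.82 + 38.08 = 43.9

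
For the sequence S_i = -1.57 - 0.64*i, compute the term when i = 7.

S_7 = -1.57 + -0.64*7 = -1.57 + -4.48 = -6.05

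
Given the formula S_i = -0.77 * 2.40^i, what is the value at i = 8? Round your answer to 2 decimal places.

S_8 = -0.77 * 2.4^8 ≈ -0.77 * 1100.7531 ≈ -847.58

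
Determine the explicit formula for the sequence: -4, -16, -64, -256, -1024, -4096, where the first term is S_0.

Check ratios: -16 / -4 = 4.0
Common ratio r = 4.
First term a = -4.
Formula: S_i = -4 * 4^i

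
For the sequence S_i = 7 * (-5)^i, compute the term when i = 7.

S_7 = 7 * (-5)^7 = 7 * -78125 = -546875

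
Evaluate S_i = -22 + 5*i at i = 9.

S_9 = -22 + 5*9 = -22 + 45 = 23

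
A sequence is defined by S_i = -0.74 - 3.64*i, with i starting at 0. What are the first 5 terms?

This is an arithmetic sequence.
i=0: S_0 = -0.74 + -3.64*0 = -0.74
i=1: S_1 = -0.74 + -3.64*1 = -4.38
i=2: S_2 = -0.74 + -3.64*2 = -8.02
i=3: S_3 = -0.74 + -3.64*3 = -11.66
i=4: S_4 = -0.74 + -3.64*4 = -15.3
The first 5 terms are: [-0.74, -4.38, -8.02, -11.66, -15.3]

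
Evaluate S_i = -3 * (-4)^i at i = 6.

S_6 = -3 * (-4)^6 = -3 * 4096 = -12288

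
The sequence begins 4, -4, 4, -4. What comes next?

Ratios: -4 / 4 = -1.0
This is a geometric sequence with common ratio r = -1.
Next term = -4 * -1 = 4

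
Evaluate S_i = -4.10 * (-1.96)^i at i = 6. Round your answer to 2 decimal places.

S_6 = -4.1 * (-1.96)^6 ≈ -4.1 * 56.69391 ≈ -232.45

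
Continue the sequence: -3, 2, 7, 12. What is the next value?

Differences: 2 - -3 = 5
This is an arithmetic sequence with common difference d = 5.
Next term = 12 + 5 = 17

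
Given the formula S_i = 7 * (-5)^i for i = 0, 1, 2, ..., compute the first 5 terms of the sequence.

This is a geometric sequence.
i=0: S_0 = 7 * (-5)^0 = 7
i=1: S_1 = 7 * (-5)^1 = -35
i=2: S_2 = 7 * (-5)^2 = 175
i=3: S_3 = 7 * (-5)^3 = -875
i=4: S_4 = 7 * (-5)^4 = 4375
The first 5 terms are: [7, -35, 175, -875, 4375]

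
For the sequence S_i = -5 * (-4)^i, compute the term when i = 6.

S_6 = -5 * (-4)^6 = -5 * 4096 = -20480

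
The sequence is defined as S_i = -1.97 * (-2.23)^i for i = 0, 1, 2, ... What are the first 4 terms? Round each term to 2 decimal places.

This is a geometric sequence.
i=0: S_0 = -1.97 * (-2.23)^0 = -1.97
i=1: S_1 = -1.97 * (-2.23)^1 ≈ 4.39
i=2: S_2 = -1.97 * (-2.23)^2 ≈ -9.8
i=3: S_3 = -1.97 * (-2.23)^3 ≈ 21.85
The first 4 terms are: [-1.97, 4.39, -9.8, 21.85]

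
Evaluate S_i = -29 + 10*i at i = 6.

S_6 = -29 + 10*6 = -29 + 60 = 31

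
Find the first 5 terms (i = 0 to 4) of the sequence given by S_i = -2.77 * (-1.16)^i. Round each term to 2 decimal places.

This is a geometric sequence.
i=0: S_0 = -2.77 * (-1.16)^0 = -2.77
i=1: S_1 = -2.77 * (-1.16)^1 ≈ 3.21
i=2: S_2 = -2.77 * (-1.16)^2 ≈ -3.73
i=3: S_3 = -2.77 * (-1.16)^3 ≈ 4.32
i=4: S_4 = -2.77 * (-1.16)^4 ≈ -5.02
The first 5 terms are: [-2.77, 3.21, -3.73, 4.32, -5.02]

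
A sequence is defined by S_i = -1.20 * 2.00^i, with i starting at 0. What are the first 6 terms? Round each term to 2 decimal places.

This is a geometric sequence.
i=0: S_0 = -1.2 * 2.0^0 = -1.2
i=1: S_1 = -1.2 * 2.0^1 = -2.4
i=2: S_2 = -1.2 * 2.0^2 = -4.8
i=3: S_3 = -1.2 * 2.0^3 = -9.6
i=4: S_4 = -1.2 * 2.0^4 = -19.2
i=5: S_5 = -1.2 * 2.0^5 = -38.4
The first 6 terms are: [-1.2, -2.4, -4.8, -9.6, -19.2, -38.4]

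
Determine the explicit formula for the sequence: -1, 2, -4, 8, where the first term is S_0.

Check ratios: 2 / -1 = -2.0
Common ratio r = -2.
First term a = -1.
Formula: S_i = -1 * (-2)^i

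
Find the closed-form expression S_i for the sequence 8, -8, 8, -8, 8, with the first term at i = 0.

Check ratios: -8 / 8 = -1.0
Common ratio r = -1.
First term a = 8.
Formula: S_i = 8 * (-1)^i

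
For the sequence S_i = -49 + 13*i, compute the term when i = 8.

S_8 = -49 + 13*8 = -49 + 104 = 55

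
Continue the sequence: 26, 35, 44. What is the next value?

Differences: 35 - 26 = 9
This is an arithmetic sequence with common difference d = 9.
Next term = 44 + 9 = 53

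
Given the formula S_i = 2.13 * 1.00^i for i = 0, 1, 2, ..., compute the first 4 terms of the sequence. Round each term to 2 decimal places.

This is a geometric sequence.
i=0: S_0 = 2.13 * 1.0^0 = 2.13
i=1: S_1 = 2.13 * 1.0^1 = 2.13
i=2: S_2 = 2.13 * 1.0^2 = 2.13
i=3: S_3 = 2.13 * 1.0^3 = 2.13
The first 4 terms are: [2.13, 2.13, 2.13, 2.13]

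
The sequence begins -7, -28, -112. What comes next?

Ratios: -28 / -7 = 4.0
This is a geometric sequence with common ratio r = 4.
Next term = -112 * 4 = -448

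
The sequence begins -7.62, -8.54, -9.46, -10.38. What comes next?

Differences: -8.54 - -7.62 = -0.92
This is an arithmetic sequence with common difference d = -0.92.
Next term = -10.38 + -0.92 = -11.3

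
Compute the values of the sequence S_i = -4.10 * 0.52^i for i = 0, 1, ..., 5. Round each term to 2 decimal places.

This is a geometric sequence.
i=0: S_0 = -4.1 * 0.52^0 = -4.1
i=1: S_1 = -4.1 * 0.52^1 ≈ -2.13
i=2: S_2 = -4.1 * 0.52^2 ≈ -1.11
i=3: S_3 = -4.1 * 0.52^3 ≈ -0.58
i=4: S_4 = -4.1 * 0.52^4 ≈ -0.3
i=5: S_5 = -4.1 * 0.52^5 ≈ -0.16
The first 6 terms are: [-4.1, -2.13, -1.11, -0.58, -0.3, -0.16]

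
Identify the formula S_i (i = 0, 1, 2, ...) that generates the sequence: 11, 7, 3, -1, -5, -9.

Check differences: 7 - 11 = -4
3 - 7 = -4
Common difference d = -4.
First term a = 11.
Formula: S_i = 11 - 4*i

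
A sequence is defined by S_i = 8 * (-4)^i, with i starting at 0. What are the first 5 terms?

This is a geometric sequence.
i=0: S_0 = 8 * (-4)^0 = 8
i=1: S_1 = 8 * (-4)^1 = -32
i=2: S_2 = 8 * (-4)^2 = 128
i=3: S_3 = 8 * (-4)^3 = -512
i=4: S_4 = 8 * (-4)^4 = 2048
The first 5 terms are: [8, -32, 128, -512, 2048]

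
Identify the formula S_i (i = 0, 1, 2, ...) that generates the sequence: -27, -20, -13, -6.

Check differences: -20 - -27 = 7
-13 - -20 = 7
Common difference d = 7.
First term a = -27.
Formula: S_i = -27 + 7*i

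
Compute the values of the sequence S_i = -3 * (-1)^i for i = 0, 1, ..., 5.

This is a geometric sequence.
i=0: S_0 = -3 * (-1)^0 = -3
i=1: S_1 = -3 * (-1)^1 = 3
i=2: S_2 = -3 * (-1)^2 = -3
i=3: S_3 = -3 * (-1)^3 = 3
i=4: S_4 = -3 * (-1)^4 = -3
i=5: S_5 = -3 * (-1)^5 = 3
The first 6 terms are: [-3, 3, -3, 3, -3, 3]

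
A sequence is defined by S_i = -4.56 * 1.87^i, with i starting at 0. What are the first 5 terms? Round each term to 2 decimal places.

This is a geometric sequence.
i=0: S_0 = -4.56 * 1.87^0 = -4.56
i=1: S_1 = -4.56 * 1.87^1 ≈ -8.53
i=2: S_2 = -4.56 * 1.87^2 ≈ -15.95
i=3: S_3 = -4.56 * 1.87^3 ≈ -29.82
i=4: S_4 = -4.56 * 1.87^4 ≈ -55.76
The first 5 terms are: [-4.56, -8.53, -15.95, -29.82, -55.76]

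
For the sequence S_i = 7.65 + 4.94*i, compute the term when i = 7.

S_7 = 7.65 + 4.94*7 = 7.65 + 34.58 = 42.23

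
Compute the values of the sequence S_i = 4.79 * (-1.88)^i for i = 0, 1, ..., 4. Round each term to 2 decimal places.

This is a geometric sequence.
i=0: S_0 = 4.79 * (-1.88)^0 = 4.79
i=1: S_1 = 4.79 * (-1.88)^1 ≈ -9.01
i=2: S_2 = 4.79 * (-1.88)^2 ≈ 16.93
i=3: S_3 = 4.79 * (-1.88)^3 ≈ -31.83
i=4: S_4 = 4.79 * (-1.88)^4 ≈ 59.84
The first 5 terms are: [4.79, -9.01, 16.93, -31.83, 59.84]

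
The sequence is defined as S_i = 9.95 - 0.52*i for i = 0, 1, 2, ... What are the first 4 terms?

This is an arithmetic sequence.
i=0: S_0 = 9.95 + -0.52*0 = 9.95
i=1: S_1 = 9.95 + -0.52*1 = 9.43
i=2: S_2 = 9.95 + -0.52*2 = 8.91
i=3: S_3 = 9.95 + -0.52*3 = 8.39
The first 4 terms are: [9.95, 9.43, 8.91, 8.39]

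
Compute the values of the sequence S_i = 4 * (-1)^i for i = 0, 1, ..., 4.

This is a geometric sequence.
i=0: S_0 = 4 * (-1)^0 = 4
i=1: S_1 = 4 * (-1)^1 = -4
i=2: S_2 = 4 * (-1)^2 = 4
i=3: S_3 = 4 * (-1)^3 = -4
i=4: S_4 = 4 * (-1)^4 = 4
The first 5 terms are: [4, -4, 4, -4, 4]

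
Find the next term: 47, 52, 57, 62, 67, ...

Differences: 52 - 47 = 5
This is an arithmetic sequence with common difference d = 5.
Next term = 67 + 5 = 72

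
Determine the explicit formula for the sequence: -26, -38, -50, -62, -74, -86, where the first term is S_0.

Check differences: -38 - -26 = -12
-50 - -38 = -12
Common difference d = -12.
First term a = -26.
Formula: S_i = -26 - 12*i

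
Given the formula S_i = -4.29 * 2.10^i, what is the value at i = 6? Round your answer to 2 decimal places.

S_6 = -4.29 * 2.1^6 ≈ -4.29 * 85.7661 ≈ -367.94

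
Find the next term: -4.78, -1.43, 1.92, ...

Differences: -1.43 - -4.78 = 3.35
This is an arithmetic sequence with common difference d = 3.35.
Next term = 1.92 + 3.35 = 5.27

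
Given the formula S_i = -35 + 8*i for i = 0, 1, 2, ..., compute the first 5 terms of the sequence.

This is an arithmetic sequence.
i=0: S_0 = -35 + 8*0 = -35
i=1: S_1 = -35 + 8*1 = -27
i=2: S_2 = -35 + 8*2 = -19
i=3: S_3 = -35 + 8*3 = -11
i=4: S_4 = -35 + 8*4 = -3
The first 5 terms are: [-35, -27, -19, -11, -3]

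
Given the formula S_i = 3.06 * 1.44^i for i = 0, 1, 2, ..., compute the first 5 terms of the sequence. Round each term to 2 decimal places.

This is a geometric sequence.
i=0: S_0 = 3.06 * 1.44^0 = 3.06
i=1: S_1 = 3.06 * 1.44^1 ≈ 4.41
i=2: S_2 = 3.06 * 1.44^2 ≈ 6.35
i=3: S_3 = 3.06 * 1.44^3 ≈ 9.14
i=4: S_4 = 3.06 * 1.44^4 ≈ 13.16
The first 5 terms are: [3.06, 4.41, 6.35, 9.14, 13.16]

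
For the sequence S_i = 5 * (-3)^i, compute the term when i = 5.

S_5 = 5 * (-3)^5 = 5 * -243 = -1215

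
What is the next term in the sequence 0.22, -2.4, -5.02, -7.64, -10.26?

Differences: -2.4 - 0.22 = -2.62
This is an arithmetic sequence with common difference d = -2.62.
Next term = -10.26 + -2.62 = -12.88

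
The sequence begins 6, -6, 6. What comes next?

Ratios: -6 / 6 = -1.0
This is a geometric sequence with common ratio r = -1.
Next term = 6 * -1 = -6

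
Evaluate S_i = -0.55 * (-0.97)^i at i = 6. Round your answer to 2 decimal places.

S_6 = -0.55 * (-0.97)^6 ≈ -0.55 * 0.833 ≈ -0.46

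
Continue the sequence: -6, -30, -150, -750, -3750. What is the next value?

Ratios: -30 / -6 = 5.0
This is a geometric sequence with common ratio r = 5.
Next term = -3750 * 5 = -18750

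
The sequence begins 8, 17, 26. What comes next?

Differences: 17 - 8 = 9
This is an arithmetic sequence with common difference d = 9.
Next term = 26 + 9 = 35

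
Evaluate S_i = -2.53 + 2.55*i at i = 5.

S_5 = -2.53 + 2.55*5 = -2.53 + 12.75 = 10.22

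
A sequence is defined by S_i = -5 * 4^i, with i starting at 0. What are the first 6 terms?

This is a geometric sequence.
i=0: S_0 = -5 * 4^0 = -5
i=1: S_1 = -5 * 4^1 = -20
i=2: S_2 = -5 * 4^2 = -80
i=3: S_3 = -5 * 4^3 = -320
i=4: S_4 = -5 * 4^4 = -1280
i=5: S_5 = -5 * 4^5 = -5120
The first 6 terms are: [-5, -20, -80, -320, -1280, -5120]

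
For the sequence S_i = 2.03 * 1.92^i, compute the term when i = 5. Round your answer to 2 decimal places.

S_5 = 2.03 * 1.92^5 ≈ 2.03 * 26.0919 ≈ 52.97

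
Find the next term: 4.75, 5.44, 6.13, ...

Differences: 5.44 - 4.75 = 0.69
This is an arithmetic sequence with common difference d = 0.69.
Next term = 6.13 + 0.69 = 6.82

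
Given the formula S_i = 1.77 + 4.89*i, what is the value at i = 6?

S_6 = 1.77 + 4.89*6 = 1.77 + 29.34 = 31.11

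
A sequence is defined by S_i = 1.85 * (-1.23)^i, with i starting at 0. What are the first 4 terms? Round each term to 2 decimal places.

This is a geometric sequence.
i=0: S_0 = 1.85 * (-1.23)^0 = 1.85
i=1: S_1 = 1.85 * (-1.23)^1 ≈ -2.28
i=2: S_2 = 1.85 * (-1.23)^2 ≈ 2.8
i=3: S_3 = 1.85 * (-1.23)^3 ≈ -3.44
The first 4 terms are: [1.85, -2.28, 2.8, -3.44]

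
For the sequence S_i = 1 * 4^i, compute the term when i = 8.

S_8 = 1 * 4^8 = 1 * 65536 = 65536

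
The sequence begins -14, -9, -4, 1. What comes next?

Differences: -9 - -14 = 5
This is an arithmetic sequence with common difference d = 5.
Next term = 1 + 5 = 6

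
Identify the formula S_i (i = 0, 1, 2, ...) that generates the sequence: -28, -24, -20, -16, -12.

Check differences: -24 - -28 = 4
-20 - -24 = 4
Common difference d = 4.
First term a = -28.
Formula: S_i = -28 + 4*i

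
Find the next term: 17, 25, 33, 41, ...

Differences: 25 - 17 = 8
This is an arithmetic sequence with common difference d = 8.
Next term = 41 + 8 = 49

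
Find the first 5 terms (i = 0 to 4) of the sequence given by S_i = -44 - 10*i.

This is an arithmetic sequence.
i=0: S_0 = -44 + -10*0 = -44
i=1: S_1 = -44 + -10*1 = -54
i=2: S_2 = -44 + -10*2 = -64
i=3: S_3 = -44 + -10*3 = -74
i=4: S_4 = -44 + -10*4 = -84
The first 5 terms are: [-44, -54, -64, -74, -84]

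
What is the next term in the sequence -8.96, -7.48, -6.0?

Differences: -7.48 - -8.96 = 1.48
This is an arithmetic sequence with common difference d = 1.48.
Next term = -6.0 + 1.48 = -4.52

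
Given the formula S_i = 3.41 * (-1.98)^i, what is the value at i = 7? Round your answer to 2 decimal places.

S_7 = 3.41 * (-1.98)^7 ≈ 3.41 * -119.3044 ≈ -406.83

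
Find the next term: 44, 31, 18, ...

Differences: 31 - 44 = -13
This is an arithmetic sequence with common difference d = -13.
Next term = 18 + -13 = 5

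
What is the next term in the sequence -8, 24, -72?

Ratios: 24 / -8 = -3.0
This is a geometric sequence with common ratio r = -3.
Next term = -72 * -3 = 216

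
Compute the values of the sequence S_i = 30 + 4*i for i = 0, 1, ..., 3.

This is an arithmetic sequence.
i=0: S_0 = 30 + 4*0 = 30
i=1: S_1 = 30 + 4*1 = 34
i=2: S_2 = 30 + 4*2 = 38
i=3: S_3 = 30 + 4*3 = 42
The first 4 terms are: [30, 34, 38, 42]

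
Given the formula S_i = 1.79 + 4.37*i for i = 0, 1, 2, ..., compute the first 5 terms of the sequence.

This is an arithmetic sequence.
i=0: S_0 = 1.79 + 4.37*0 = 1.79
i=1: S_1 = 1.79 + 4.37*1 = 6.16
i=2: S_2 = 1.79 + 4.37*2 = 10.53
i=3: S_3 = 1.79 + 4.37*3 = 14.9
i=4: S_4 = 1.79 + 4.37*4 = 19.27
The first 5 terms are: [1.79, 6.16, 10.53, 14.9, 19.27]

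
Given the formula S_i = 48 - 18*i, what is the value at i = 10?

S_10 = 48 + -18*10 = 48 + -180 = -132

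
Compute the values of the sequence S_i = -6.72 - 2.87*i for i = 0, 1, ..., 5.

This is an arithmetic sequence.
i=0: S_0 = -6.72 + -2.87*0 = -6.72
i=1: S_1 = -6.72 + -2.87*1 = -9.59
i=2: S_2 = -6.72 + -2.87*2 = -12.46
i=3: S_3 = -6.72 + -2.87*3 = -15.33
i=4: S_4 = -6.72 + -2.87*4 = -18.2
i=5: S_5 = -6.72 + -2.87*5 = -21.07
The first 6 terms are: [-6.72, -9.59, -12.46, -15.33, -18.2, -21.07]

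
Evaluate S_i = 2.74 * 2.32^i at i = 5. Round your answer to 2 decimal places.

S_5 = 2.74 * 2.32^5 ≈ 2.74 * 67.2109 ≈ 184.16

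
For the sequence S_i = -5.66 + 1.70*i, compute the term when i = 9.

S_9 = -5.66 + 1.7*9 = -5.66 + 15.3 = 9.64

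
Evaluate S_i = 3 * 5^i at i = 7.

S_7 = 3 * 5^7 = 3 * 78125 = 234375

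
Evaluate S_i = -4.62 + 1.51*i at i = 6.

S_6 = -4.62 + 1.51*6 = -4.62 + 9.06 = 4.44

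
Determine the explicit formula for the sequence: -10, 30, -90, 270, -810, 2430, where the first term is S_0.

Check ratios: 30 / -10 = -3.0
Common ratio r = -3.
First term a = -10.
Formula: S_i = -10 * (-3)^i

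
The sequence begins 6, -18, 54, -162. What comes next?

Ratios: -18 / 6 = -3.0
This is a geometric sequence with common ratio r = -3.
Next term = -162 * -3 = 486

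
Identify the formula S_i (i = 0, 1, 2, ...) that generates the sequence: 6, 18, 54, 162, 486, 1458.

Check ratios: 18 / 6 = 3.0
Common ratio r = 3.
First term a = 6.
Formula: S_i = 6 * 3^i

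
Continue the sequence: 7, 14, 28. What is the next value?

Ratios: 14 / 7 = 2.0
This is a geometric sequence with common ratio r = 2.
Next term = 28 * 2 = 56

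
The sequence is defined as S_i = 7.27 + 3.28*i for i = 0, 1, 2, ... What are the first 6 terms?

This is an arithmetic sequence.
i=0: S_0 = 7.27 + 3.28*0 = 7.27
i=1: S_1 = 7.27 + 3.28*1 = 10.55
i=2: S_2 = 7.27 + 3.28*2 = 13.83
i=3: S_3 = 7.27 + 3.28*3 = 17.11
i=4: S_4 = 7.27 + 3.28*4 = 20.39
i=5: S_5 = 7.27 + 3.28*5 = 23.67
The first 6 terms are: [7.27, 10.55, 13.83, 17.11, 20.39, 23.67]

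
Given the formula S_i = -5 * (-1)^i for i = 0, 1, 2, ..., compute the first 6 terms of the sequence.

This is a geometric sequence.
i=0: S_0 = -5 * (-1)^0 = -5
i=1: S_1 = -5 * (-1)^1 = 5
i=2: S_2 = -5 * (-1)^2 = -5
i=3: S_3 = -5 * (-1)^3 = 5
i=4: S_4 = -5 * (-1)^4 = -5
i=5: S_5 = -5 * (-1)^5 = 5
The first 6 terms are: [-5, 5, -5, 5, -5, 5]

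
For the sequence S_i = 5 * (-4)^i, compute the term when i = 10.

S_10 = 5 * (-4)^10 = 5 * 1048576 = 5242880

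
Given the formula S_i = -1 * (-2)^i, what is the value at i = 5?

S_5 = -1 * (-2)^5 = -1 * -32 = 32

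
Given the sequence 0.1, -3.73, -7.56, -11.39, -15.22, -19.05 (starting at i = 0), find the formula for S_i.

Check differences: -3.73 - 0.1 = -3.83
-7.56 - -3.73 = -3.83
Common difference d = -3.83.
First term a = 0.1.
Formula: S_i = 0.10 - 3.83*i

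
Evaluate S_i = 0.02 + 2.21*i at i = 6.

S_6 = 0.02 + 2.21*6 = 0.02 + 13.26 = 13.28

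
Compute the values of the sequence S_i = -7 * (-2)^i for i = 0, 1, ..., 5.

This is a geometric sequence.
i=0: S_0 = -7 * (-2)^0 = -7
i=1: S_1 = -7 * (-2)^1 = 14
i=2: S_2 = -7 * (-2)^2 = -28
i=3: S_3 = -7 * (-2)^3 = 56
i=4: S_4 = -7 * (-2)^4 = -112
i=5: S_5 = -7 * (-2)^5 = 224
The first 6 terms are: [-7, 14, -28, 56, -112, 224]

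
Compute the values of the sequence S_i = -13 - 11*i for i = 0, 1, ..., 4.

This is an arithmetic sequence.
i=0: S_0 = -13 + -11*0 = -13
i=1: S_1 = -13 + -11*1 = -24
i=2: S_2 = -13 + -11*2 = -35
i=3: S_3 = -13 + -11*3 = -46
i=4: S_4 = -13 + -11*4 = -57
The first 5 terms are: [-13, -24, -35, -46, -57]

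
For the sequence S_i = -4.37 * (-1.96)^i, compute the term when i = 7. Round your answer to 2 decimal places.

S_7 = -4.37 * (-1.96)^7 ≈ -4.37 * -111.1201 ≈ 485.59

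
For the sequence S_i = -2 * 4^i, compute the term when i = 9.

S_9 = -2 * 4^9 = -2 * 262144 = -524288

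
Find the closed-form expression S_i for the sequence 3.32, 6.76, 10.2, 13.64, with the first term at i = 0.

Check differences: 6.76 - 3.32 = 3.44
10.2 - 6.76 = 3.44
Common difference d = 3.44.
First term a = 3.32.
Formula: S_i = 3.32 + 3.44*i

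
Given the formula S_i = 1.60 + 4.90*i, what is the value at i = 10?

S_10 = 1.6 + 4.9*10 = 1.6 + 49.0 = 50.6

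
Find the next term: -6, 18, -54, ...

Ratios: 18 / -6 = -3.0
This is a geometric sequence with common ratio r = -3.
Next term = -54 * -3 = 162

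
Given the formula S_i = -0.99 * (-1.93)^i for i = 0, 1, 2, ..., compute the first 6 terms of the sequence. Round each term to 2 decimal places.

This is a geometric sequence.
i=0: S_0 = -0.99 * (-1.93)^0 = -0.99
i=1: S_1 = -0.99 * (-1.93)^1 ≈ 1.91
i=2: S_2 = -0.99 * (-1.93)^2 ≈ -3.69
i=3: S_3 = -0.99 * (-1.93)^3 ≈ 7.12
i=4: S_4 = -0.99 * (-1.93)^4 ≈ -13.74
i=5: S_5 = -0.99 * (-1.93)^5 ≈ 26.51
The first 6 terms are: [-0.99, 1.91, -3.69, 7.12, -13.74, 26.51]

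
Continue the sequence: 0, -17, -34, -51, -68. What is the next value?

Differences: -17 - 0 = -17
This is an arithmetic sequence with common difference d = -17.
Next term = -68 + -17 = -85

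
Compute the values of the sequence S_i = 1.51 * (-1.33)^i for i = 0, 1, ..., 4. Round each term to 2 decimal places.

This is a geometric sequence.
i=0: S_0 = 1.51 * (-1.33)^0 = 1.51
i=1: S_1 = 1.51 * (-1.33)^1 ≈ -2.01
i=2: S_2 = 1.51 * (-1.33)^2 ≈ 2.67
i=3: S_3 = 1.51 * (-1.33)^3 ≈ -3.55
i=4: S_4 = 1.51 * (-1.33)^4 ≈ 4.72
The first 5 terms are: [1.51, -2.01, 2.67, -3.55, 4.72]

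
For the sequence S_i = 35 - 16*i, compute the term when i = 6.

S_6 = 35 + -16*6 = 35 + -96 = -61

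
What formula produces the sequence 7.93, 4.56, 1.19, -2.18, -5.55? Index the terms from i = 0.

Check differences: 4.56 - 7.93 = -3.37
1.19 - 4.56 = -3.37
Common difference d = -3.37.
First term a = 7.93.
Formula: S_i = 7.93 - 3.37*i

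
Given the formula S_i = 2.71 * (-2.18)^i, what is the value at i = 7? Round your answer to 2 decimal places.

S_7 = 2.71 * (-2.18)^7 ≈ 2.71 * -233.989 ≈ -634.11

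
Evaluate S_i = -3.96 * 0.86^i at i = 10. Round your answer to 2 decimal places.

S_10 = -3.96 * 0.86^10 ≈ -3.96 * 0.2213 ≈ -0.88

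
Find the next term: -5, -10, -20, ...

Ratios: -10 / -5 = 2.0
This is a geometric sequence with common ratio r = 2.
Next term = -20 * 2 = -40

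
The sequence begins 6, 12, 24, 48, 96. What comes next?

Ratios: 12 / 6 = 2.0
This is a geometric sequence with common ratio r = 2.
Next term = 96 * 2 = 192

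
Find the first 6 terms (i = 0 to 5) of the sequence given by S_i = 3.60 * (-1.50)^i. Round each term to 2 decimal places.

This is a geometric sequence.
i=0: S_0 = 3.6 * (-1.5)^0 = 3.6
i=1: S_1 = 3.6 * (-1.5)^1 = -5.4
i=2: S_2 = 3.6 * (-1.5)^2 = 8.1
i=3: S_3 = 3.6 * (-1.5)^3 = -12.15
i=4: S_4 = 3.6 * (-1.5)^4 ≈ 18.23
i=5: S_5 = 3.6 * (-1.5)^5 ≈ -27.34
The first 6 terms are: [3.6, -5.4, 8.1, -12.15, 18.23, -27.34]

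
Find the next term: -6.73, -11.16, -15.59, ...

Differences: -11.16 - -6.73 = -4.43
This is an arithmetic sequence with common difference d = -4.43.
Next term = -15.59 + -4.43 = -20.02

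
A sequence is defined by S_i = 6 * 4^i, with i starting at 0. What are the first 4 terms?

This is a geometric sequence.
i=0: S_0 = 6 * 4^0 = 6
i=1: S_1 = 6 * 4^1 = 24
i=2: S_2 = 6 * 4^2 = 96
i=3: S_3 = 6 * 4^3 = 384
The first 4 terms are: [6, 24, 96, 384]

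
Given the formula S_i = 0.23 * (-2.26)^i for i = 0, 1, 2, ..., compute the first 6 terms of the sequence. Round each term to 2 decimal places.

This is a geometric sequence.
i=0: S_0 = 0.23 * (-2.26)^0 = 0.23
i=1: S_1 = 0.23 * (-2.26)^1 ≈ -0.52
i=2: S_2 = 0.23 * (-2.26)^2 ≈ 1.17
i=3: S_3 = 0.23 * (-2.26)^3 ≈ -2.65
i=4: S_4 = 0.23 * (-2.26)^4 ≈ 6.0
i=5: S_5 = 0.23 * (-2.26)^5 ≈ -13.56
The first 6 terms are: [0.23, -0.52, 1.17, -2.65, 6.0, -13.56]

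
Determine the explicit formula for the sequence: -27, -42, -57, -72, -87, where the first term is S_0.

Check differences: -42 - -27 = -15
-57 - -42 = -15
Common difference d = -15.
First term a = -27.
Formula: S_i = -27 - 15*i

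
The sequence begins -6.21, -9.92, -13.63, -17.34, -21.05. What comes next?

Differences: -9.92 - -6.21 = -3.71
This is an arithmetic sequence with common difference d = -3.71.
Next term = -21.05 + -3.71 = -24.76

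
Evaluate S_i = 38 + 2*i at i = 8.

S_8 = 38 + 2*8 = 38 + 16 = 54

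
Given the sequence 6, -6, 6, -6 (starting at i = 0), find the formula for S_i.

Check ratios: -6 / 6 = -1.0
Common ratio r = -1.
First term a = 6.
Formula: S_i = 6 * (-1)^i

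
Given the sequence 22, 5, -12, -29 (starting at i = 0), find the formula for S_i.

Check differences: 5 - 22 = -17
-12 - 5 = -17
Common difference d = -17.
First term a = 22.
Formula: S_i = 22 - 17*i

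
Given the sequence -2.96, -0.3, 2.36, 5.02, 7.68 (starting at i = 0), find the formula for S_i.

Check differences: -0.3 - -2.96 = 2.66
2.36 - -0.3 = 2.66
Common difference d = 2.66.
First term a = -2.96.
Formula: S_i = -2.96 + 2.66*i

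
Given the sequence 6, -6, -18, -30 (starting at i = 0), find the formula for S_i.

Check differences: -6 - 6 = -12
-18 - -6 = -12
Common difference d = -12.
First term a = 6.
Formula: S_i = 6 - 12*i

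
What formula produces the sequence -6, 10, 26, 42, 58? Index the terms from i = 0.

Check differences: 10 - -6 = 16
26 - 10 = 16
Common difference d = 16.
First term a = -6.
Formula: S_i = -6 + 16*i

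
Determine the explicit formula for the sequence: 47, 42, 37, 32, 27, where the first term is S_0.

Check differences: 42 - 47 = -5
37 - 42 = -5
Common difference d = -5.
First term a = 47.
Formula: S_i = 47 - 5*i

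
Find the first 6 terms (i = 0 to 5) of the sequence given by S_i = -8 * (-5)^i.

This is a geometric sequence.
i=0: S_0 = -8 * (-5)^0 = -8
i=1: S_1 = -8 * (-5)^1 = 40
i=2: S_2 = -8 * (-5)^2 = -200
i=3: S_3 = -8 * (-5)^3 = 1000
i=4: S_4 = -8 * (-5)^4 = -5000
i=5: S_5 = -8 * (-5)^5 = 25000
The first 6 terms are: [-8, 40, -200, 1000, -5000, 25000]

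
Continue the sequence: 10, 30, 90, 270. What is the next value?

Ratios: 30 / 10 = 3.0
This is a geometric sequence with common ratio r = 3.
Next term = 270 * 3 = 810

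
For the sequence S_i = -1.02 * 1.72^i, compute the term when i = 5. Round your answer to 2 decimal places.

S_5 = -1.02 * 1.72^5 ≈ -1.02 * 15.0537 ≈ -15.35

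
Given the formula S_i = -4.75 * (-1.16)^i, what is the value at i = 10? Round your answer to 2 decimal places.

S_10 = -4.75 * (-1.16)^10 ≈ -4.75 * 4.4114 ≈ -20.95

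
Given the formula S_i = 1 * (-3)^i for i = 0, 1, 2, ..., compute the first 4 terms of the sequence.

This is a geometric sequence.
i=0: S_0 = 1 * (-3)^0 = 1
i=1: S_1 = 1 * (-3)^1 = -3
i=2: S_2 = 1 * (-3)^2 = 9
i=3: S_3 = 1 * (-3)^3 = -27
The first 4 terms are: [1, -3, 9, -27]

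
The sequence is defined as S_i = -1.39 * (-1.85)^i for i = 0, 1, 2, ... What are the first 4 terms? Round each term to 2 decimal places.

This is a geometric sequence.
i=0: S_0 = -1.39 * (-1.85)^0 = -1.39
i=1: S_1 = -1.39 * (-1.85)^1 ≈ 2.57
i=2: S_2 = -1.39 * (-1.85)^2 ≈ -4.76
i=3: S_3 = -1.39 * (-1.85)^3 ≈ 8.8
The first 4 terms are: [-1.39, 2.57, -4.76, 8.8]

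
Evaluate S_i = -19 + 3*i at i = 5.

S_5 = -19 + 3*5 = -19 + 15 = -4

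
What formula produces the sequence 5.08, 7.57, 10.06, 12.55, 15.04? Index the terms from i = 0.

Check differences: 7.57 - 5.08 = 2.49
10.06 - 7.57 = 2.49
Common difference d = 2.49.
First term a = 5.08.
Formula: S_i = 5.08 + 2.49*i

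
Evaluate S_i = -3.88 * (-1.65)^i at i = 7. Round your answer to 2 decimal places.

S_7 = -3.88 * (-1.65)^7 ≈ -3.88 * -33.2957 ≈ 129.19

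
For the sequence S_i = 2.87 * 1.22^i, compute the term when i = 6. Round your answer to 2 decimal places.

S_6 = 2.87 * 1.22^6 ≈ 2.87 * 3.2973 ≈ 9.46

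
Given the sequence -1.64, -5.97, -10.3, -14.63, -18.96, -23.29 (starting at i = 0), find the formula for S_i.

Check differences: -5.97 - -1.64 = -4.33
-10.3 - -5.97 = -4.33
Common difference d = -4.33.
First term a = -1.64.
Formula: S_i = -1.64 - 4.33*i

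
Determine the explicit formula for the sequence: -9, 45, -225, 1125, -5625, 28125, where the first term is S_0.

Check ratios: 45 / -9 = -5.0
Common ratio r = -5.
First term a = -9.
Formula: S_i = -9 * (-5)^i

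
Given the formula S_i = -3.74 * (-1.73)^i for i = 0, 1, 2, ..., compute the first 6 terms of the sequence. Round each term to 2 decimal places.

This is a geometric sequence.
i=0: S_0 = -3.74 * (-1.73)^0 = -3.74
i=1: S_1 = -3.74 * (-1.73)^1 ≈ 6.47
i=2: S_2 = -3.74 * (-1.73)^2 ≈ -11.19
i=3: S_3 = -3.74 * (-1.73)^3 ≈ 19.36
i=4: S_4 = -3.74 * (-1.73)^4 ≈ -33.5
i=5: S_5 = -3.74 * (-1.73)^5 ≈ 57.96
The first 6 terms are: [-3.74, 6.47, -11.19, 19.36, -33.5, 57.96]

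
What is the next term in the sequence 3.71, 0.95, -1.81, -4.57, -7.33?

Differences: 0.95 - 3.71 = -2.76
This is an arithmetic sequence with common difference d = -2.76.
Next term = -7.33 + -2.76 = -10.09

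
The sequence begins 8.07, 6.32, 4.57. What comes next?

Differences: 6.32 - 8.07 = -1.75
This is an arithmetic sequence with common difference d = -1.75.
Next term = 4.57 + -1.75 = 2.82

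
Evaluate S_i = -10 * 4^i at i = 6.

S_6 = -10 * 4^6 = -10 * 4096 = -40960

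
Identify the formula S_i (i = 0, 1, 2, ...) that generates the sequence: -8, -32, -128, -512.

Check ratios: -32 / -8 = 4.0
Common ratio r = 4.
First term a = -8.
Formula: S_i = -8 * 4^i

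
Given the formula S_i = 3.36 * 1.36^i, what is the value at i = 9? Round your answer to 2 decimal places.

S_9 = 3.36 * 1.36^9 ≈ 3.36 * 15.9166 ≈ 53.48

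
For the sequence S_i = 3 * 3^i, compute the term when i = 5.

S_5 = 3 * 3^5 = 3 * 243 = 729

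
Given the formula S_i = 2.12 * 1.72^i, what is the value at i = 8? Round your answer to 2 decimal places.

S_8 = 2.12 * 1.72^8 ≈ 2.12 * 76.5998 ≈ 162.39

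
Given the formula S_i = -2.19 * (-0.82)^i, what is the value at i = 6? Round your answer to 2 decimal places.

S_6 = -2.19 * (-0.82)^6 ≈ -2.19 * 0.304 ≈ -0.67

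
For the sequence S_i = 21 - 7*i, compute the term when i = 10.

S_10 = 21 + -7*10 = 21 + -70 = -49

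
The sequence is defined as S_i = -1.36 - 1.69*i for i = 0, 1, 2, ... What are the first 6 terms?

This is an arithmetic sequence.
i=0: S_0 = -1.36 + -1.69*0 = -1.36
i=1: S_1 = -1.36 + -1.69*1 = -3.05
i=2: S_2 = -1.36 + -1.69*2 = -4.74
i=3: S_3 = -1.36 + -1.69*3 = -6.43
i=4: S_4 = -1.36 + -1.69*4 = -8.12
i=5: S_5 = -1.36 + -1.69*5 = -9.81
The first 6 terms are: [-1.36, -3.05, -4.74, -6.43, -8.12, -9.81]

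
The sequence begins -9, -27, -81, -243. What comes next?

Ratios: -27 / -9 = 3.0
This is a geometric sequence with common ratio r = 3.
Next term = -243 * 3 = -729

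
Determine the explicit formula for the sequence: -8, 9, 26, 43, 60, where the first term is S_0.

Check differences: 9 - -8 = 17
26 - 9 = 17
Common difference d = 17.
First term a = -8.
Formula: S_i = -8 + 17*i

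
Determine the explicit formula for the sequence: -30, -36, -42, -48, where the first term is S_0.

Check differences: -36 - -30 = -6
-42 - -36 = -6
Common difference d = -6.
First term a = -30.
Formula: S_i = -30 - 6*i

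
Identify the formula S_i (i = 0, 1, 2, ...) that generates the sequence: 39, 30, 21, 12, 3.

Check differences: 30 - 39 = -9
21 - 30 = -9
Common difference d = -9.
First term a = 39.
Formula: S_i = 39 - 9*i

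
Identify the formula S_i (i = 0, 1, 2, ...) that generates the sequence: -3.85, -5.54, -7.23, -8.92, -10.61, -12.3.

Check differences: -5.54 - -3.85 = -1.69
-7.23 - -5.54 = -1.69
Common difference d = -1.69.
First term a = -3.85.
Formula: S_i = -3.85 - 1.69*i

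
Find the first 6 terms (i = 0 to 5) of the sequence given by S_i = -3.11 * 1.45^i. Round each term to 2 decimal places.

This is a geometric sequence.
i=0: S_0 = -3.11 * 1.45^0 = -3.11
i=1: S_1 = -3.11 * 1.45^1 ≈ -4.51
i=2: S_2 = -3.11 * 1.45^2 ≈ -6.54
i=3: S_3 = -3.11 * 1.45^3 ≈ -9.48
i=4: S_4 = -3.11 * 1.45^4 ≈ -13.75
i=5: S_5 = -3.11 * 1.45^5 ≈ -19.93
The first 6 terms are: [-3.11, -4.51, -6.54, -9.48, -13.75, -19.93]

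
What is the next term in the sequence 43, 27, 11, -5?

Differences: 27 - 43 = -16
This is an arithmetic sequence with common difference d = -16.
Next term = -5 + -16 = -21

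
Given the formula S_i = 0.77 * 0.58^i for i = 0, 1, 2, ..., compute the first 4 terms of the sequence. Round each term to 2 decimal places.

This is a geometric sequence.
i=0: S_0 = 0.77 * 0.58^0 = 0.77
i=1: S_1 = 0.77 * 0.58^1 ≈ 0.45
i=2: S_2 = 0.77 * 0.58^2 ≈ 0.26
i=3: S_3 = 0.77 * 0.58^3 ≈ 0.15
The first 4 terms are: [0.77, 0.45, 0.26, 0.15]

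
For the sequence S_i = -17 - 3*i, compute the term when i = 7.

S_7 = -17 + -3*7 = -17 + -21 = -38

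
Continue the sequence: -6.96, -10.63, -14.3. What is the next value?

Differences: -10.63 - -6.96 = -3.67
This is an arithmetic sequence with common difference d = -3.67.
Next term = -14.3 + -3.67 = -17.97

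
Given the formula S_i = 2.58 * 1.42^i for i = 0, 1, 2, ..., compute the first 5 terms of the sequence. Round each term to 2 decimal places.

This is a geometric sequence.
i=0: S_0 = 2.58 * 1.42^0 = 2.58
i=1: S_1 = 2.58 * 1.42^1 ≈ 3.66
i=2: S_2 = 2.58 * 1.42^2 ≈ 5.2
i=3: S_3 = 2.58 * 1.42^3 ≈ 7.39
i=4: S_4 = 2.58 * 1.42^4 ≈ 10.49
The first 5 terms are: [2.58, 3.66, 5.2, 7.39, 10.49]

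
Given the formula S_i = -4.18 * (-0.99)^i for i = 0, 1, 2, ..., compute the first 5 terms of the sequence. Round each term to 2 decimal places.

This is a geometric sequence.
i=0: S_0 = -4.18 * (-0.99)^0 = -4.18
i=1: S_1 = -4.18 * (-0.99)^1 ≈ 4.14
i=2: S_2 = -4.18 * (-0.99)^2 ≈ -4.1
i=3: S_3 = -4.18 * (-0.99)^3 ≈ 4.06
i=4: S_4 = -4.18 * (-0.99)^4 ≈ -4.02
The first 5 terms are: [-4.18, 4.14, -4.1, 4.06, -4.02]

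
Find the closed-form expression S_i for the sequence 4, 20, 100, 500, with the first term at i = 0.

Check ratios: 20 / 4 = 5.0
Common ratio r = 5.
First term a = 4.
Formula: S_i = 4 * 5^i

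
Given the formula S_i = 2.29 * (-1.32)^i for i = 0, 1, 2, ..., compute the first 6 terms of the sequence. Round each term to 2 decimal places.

This is a geometric sequence.
i=0: S_0 = 2.29 * (-1.32)^0 = 2.29
i=1: S_1 = 2.29 * (-1.32)^1 ≈ -3.02
i=2: S_2 = 2.29 * (-1.32)^2 ≈ 3.99
i=3: S_3 = 2.29 * (-1.32)^3 ≈ -5.27
i=4: S_4 = 2.29 * (-1.32)^4 ≈ 6.95
i=5: S_5 = 2.29 * (-1.32)^5 ≈ -9.18
The first 6 terms are: [2.29, -3.02, 3.99, -5.27, 6.95, -9.18]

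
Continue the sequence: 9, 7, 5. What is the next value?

Differences: 7 - 9 = -2
This is an arithmetic sequence with common difference d = -2.
Next term = 5 + -2 = 3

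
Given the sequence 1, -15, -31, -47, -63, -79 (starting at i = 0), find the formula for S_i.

Check differences: -15 - 1 = -16
-31 - -15 = -16
Common difference d = -16.
First term a = 1.
Formula: S_i = 1 - 16*i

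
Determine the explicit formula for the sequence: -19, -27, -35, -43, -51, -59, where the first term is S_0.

Check differences: -27 - -19 = -8
-35 - -27 = -8
Common difference d = -8.
First term a = -19.
Formula: S_i = -19 - 8*i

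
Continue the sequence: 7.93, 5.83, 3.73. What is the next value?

Differences: 5.83 - 7.93 = -2.1
This is an arithmetic sequence with common difference d = -2.1.
Next term = 3.73 + -2.1 = 1.63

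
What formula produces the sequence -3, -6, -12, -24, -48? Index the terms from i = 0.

Check ratios: -6 / -3 = 2.0
Common ratio r = 2.
First term a = -3.
Formula: S_i = -3 * 2^i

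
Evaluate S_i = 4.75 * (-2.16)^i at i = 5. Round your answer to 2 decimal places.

S_5 = 4.75 * (-2.16)^5 ≈ 4.75 * -47.0185 ≈ -223.34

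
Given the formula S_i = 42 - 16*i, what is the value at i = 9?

S_9 = 42 + -16*9 = 42 + -144 = -102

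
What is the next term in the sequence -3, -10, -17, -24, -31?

Differences: -10 - -3 = -7
This is an arithmetic sequence with common difference d = -7.
Next term = -31 + -7 = -38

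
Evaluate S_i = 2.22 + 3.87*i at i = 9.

S_9 = 2.22 + 3.87*9 = 2.22 + 34.83 = 37.05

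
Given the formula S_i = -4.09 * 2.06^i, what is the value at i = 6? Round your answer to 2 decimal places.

S_6 = -4.09 * 2.06^6 ≈ -4.09 * 76.41935 ≈ -312.56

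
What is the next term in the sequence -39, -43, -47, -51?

Differences: -43 - -39 = -4
This is an arithmetic sequence with common difference d = -4.
Next term = -51 + -4 = -55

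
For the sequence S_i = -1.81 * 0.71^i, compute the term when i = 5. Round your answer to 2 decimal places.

S_5 = -1.81 * 0.71^5 ≈ -1.81 * 0.1804 ≈ -0.33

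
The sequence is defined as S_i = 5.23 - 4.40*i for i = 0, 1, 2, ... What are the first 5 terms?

This is an arithmetic sequence.
i=0: S_0 = 5.23 + -4.4*0 = 5.23
i=1: S_1 = 5.23 + -4.4*1 = 0.83
i=2: S_2 = 5.23 + -4.4*2 = -3.57
i=3: S_3 = 5.23 + -4.4*3 = -7.97
i=4: S_4 = 5.23 + -4.4*4 = -12.37
The first 5 terms are: [5.23, 0.83, -3.57, -7.97, -12.37]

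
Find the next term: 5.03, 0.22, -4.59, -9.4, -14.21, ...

Differences: 0.22 - 5.03 = -4.81
This is an arithmetic sequence with common difference d = -4.81.
Next term = -14.21 + -4.81 = -19.02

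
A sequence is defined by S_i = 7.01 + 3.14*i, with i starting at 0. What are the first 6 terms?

This is an arithmetic sequence.
i=0: S_0 = 7.01 + 3.14*0 = 7.01
i=1: S_1 = 7.01 + 3.14*1 = 10.15
i=2: S_2 = 7.01 + 3.14*2 = 13.29
i=3: S_3 = 7.01 + 3.14*3 = 16.43
i=4: S_4 = 7.01 + 3.14*4 = 19.57
i=5: S_5 = 7.01 + 3.14*5 = 22.71
The first 6 terms are: [7.01, 10.15, 13.29, 16.43, 19.57, 22.71]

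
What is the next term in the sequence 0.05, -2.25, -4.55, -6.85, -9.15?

Differences: -2.25 - 0.05 = -2.3
This is an arithmetic sequence with common difference d = -2.3.
Next term = -9.15 + -2.3 = -11.45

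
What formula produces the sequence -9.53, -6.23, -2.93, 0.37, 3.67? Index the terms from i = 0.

Check differences: -6.23 - -9.53 = 3.3
-2.93 - -6.23 = 3.3
Common difference d = 3.3.
First term a = -9.53.
Formula: S_i = -9.53 + 3.30*i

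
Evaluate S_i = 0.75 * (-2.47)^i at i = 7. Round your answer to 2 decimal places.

S_7 = 0.75 * (-2.47)^7 ≈ 0.75 * -560.8913 ≈ -420.67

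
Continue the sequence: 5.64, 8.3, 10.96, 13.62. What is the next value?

Differences: 8.3 - 5.64 = 2.66
This is an arithmetic sequence with common difference d = 2.66.
Next term = 13.62 + 2.66 = 16.28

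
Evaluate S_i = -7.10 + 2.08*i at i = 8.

S_8 = -7.1 + 2.08*8 = -7.1 + 16.64 = 9.54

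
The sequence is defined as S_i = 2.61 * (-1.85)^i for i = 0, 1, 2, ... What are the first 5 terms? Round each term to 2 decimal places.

This is a geometric sequence.
i=0: S_0 = 2.61 * (-1.85)^0 = 2.61
i=1: S_1 = 2.61 * (-1.85)^1 ≈ -4.83
i=2: S_2 = 2.61 * (-1.85)^2 ≈ 8.93
i=3: S_3 = 2.61 * (-1.85)^3 ≈ -16.53
i=4: S_4 = 2.61 * (-1.85)^4 ≈ 30.57
The first 5 terms are: [2.61, -4.83, 8.93, -16.53, 30.57]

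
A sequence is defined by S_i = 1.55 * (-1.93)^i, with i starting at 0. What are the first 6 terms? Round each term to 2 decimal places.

This is a geometric sequence.
i=0: S_0 = 1.55 * (-1.93)^0 = 1.55
i=1: S_1 = 1.55 * (-1.93)^1 ≈ -2.99
i=2: S_2 = 1.55 * (-1.93)^2 ≈ 5.77
i=3: S_3 = 1.55 * (-1.93)^3 ≈ -11.14
i=4: S_4 = 1.55 * (-1.93)^4 ≈ 21.51
i=5: S_5 = 1.55 * (-1.93)^5 ≈ -41.51
The first 6 terms are: [1.55, -2.99, 5.77, -11.14, 21.51, -41.51]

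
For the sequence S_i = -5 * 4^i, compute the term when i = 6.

S_6 = -5 * 4^6 = -5 * 4096 = -20480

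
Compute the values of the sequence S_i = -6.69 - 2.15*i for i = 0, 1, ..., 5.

This is an arithmetic sequence.
i=0: S_0 = -6.69 + -2.15*0 = -6.69
i=1: S_1 = -6.69 + -2.15*1 = -8.84
i=2: S_2 = -6.69 + -2.15*2 = -10.99
i=3: S_3 = -6.69 + -2.15*3 = -13.14
i=4: S_4 = -6.69 + -2.15*4 = -15.29
i=5: S_5 = -6.69 + -2.15*5 = -17.44
The first 6 terms are: [-6.69, -8.84, -10.99, -13.14, -15.29, -17.44]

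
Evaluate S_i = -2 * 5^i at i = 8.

S_8 = -2 * 5^8 = -2 * 390625 = -781250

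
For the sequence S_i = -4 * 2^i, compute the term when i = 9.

S_9 = -4 * 2^9 = -4 * 512 = -2048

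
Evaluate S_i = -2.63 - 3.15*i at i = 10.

S_10 = -2.63 + -3.15*10 = -2.63 + -31.5 = -34.13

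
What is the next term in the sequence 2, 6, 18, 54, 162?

Ratios: 6 / 2 = 3.0
This is a geometric sequence with common ratio r = 3.
Next term = 162 * 3 = 486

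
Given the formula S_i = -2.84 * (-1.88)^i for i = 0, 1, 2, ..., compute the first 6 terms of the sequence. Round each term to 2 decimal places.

This is a geometric sequence.
i=0: S_0 = -2.84 * (-1.88)^0 = -2.84
i=1: S_1 = -2.84 * (-1.88)^1 ≈ 5.34
i=2: S_2 = -2.84 * (-1.88)^2 ≈ -10.04
i=3: S_3 = -2.84 * (-1.88)^3 ≈ 18.87
i=4: S_4 = -2.84 * (-1.88)^4 ≈ -35.48
i=5: S_5 = -2.84 * (-1.88)^5 ≈ 66.7
The first 6 terms are: [-2.84, 5.34, -10.04, 18.87, -35.48, 66.7]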